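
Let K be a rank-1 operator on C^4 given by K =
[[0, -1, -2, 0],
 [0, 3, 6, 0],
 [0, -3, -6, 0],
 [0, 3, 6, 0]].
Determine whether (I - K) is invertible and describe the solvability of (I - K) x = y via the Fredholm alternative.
(I - K) is invertible (det(I - K) = 4 ≠ 0), so for every y in C^4 the equation (I - K) x = y has a unique solution.

K has rank 1, so it is an outer product K = u v^T: every row of K is a multiple of one row vector. Reading off the entries, u = (1, -3, 3, -3) and v = (0, -1, -2, 0) (row i of K equals u_i·v^T). A rank-one matrix u v^T satisfies K u = u (v·u) and kills the (3)-dimensional subspace v^⊥, so its characteristic polynomial is lambda^3 (lambda - v·u) with v·u = tr K = -3. Hence the eigenvalues of I - K are 1 (multiplicity 3) and 1 - (-3) = 4, so det(I - K) = 4. (Direct check: I - K =
[[1, 1, 2, 0],
 [0, -2, -6, 0],
 [0, 3, 7, 0],
 [0, -3, -6, 1]]
has determinant 4.) The finite-dimensional Fredholm alternative says: either (I - K) is invertible, or ker(I - K) ≠ {0} and then range(I - K) = ker((I - K)^*)^⊥, with dim ker(I - K) = dim ker((I - K)^*). Since det(I - K) ≠ 0, 1 is not an eigenvalue of K and ker(I - K) = {0}, so we are in the first case: for every y there is a unique x = (I - K)^(-1) y. Explicitly, by the Sherman–Morrison formula, (I - u v^T)^(-1) = I + u v^T/(1 - v·u), i.e. (I - K)^(-1) = I + K/(4).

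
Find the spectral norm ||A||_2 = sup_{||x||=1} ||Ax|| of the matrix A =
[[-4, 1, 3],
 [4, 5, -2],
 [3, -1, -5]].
||A||_2 ≈ 8.7689 (= sqrt(largest eigenvalue of A^T A))

||A||_2 = sigma_max(A) = sqrt(lambda_max(A^T A)). Form the symmetric matrix M = A^T A =
[[41, 13, -35],
 [13, 27, -2],
 [-35, -2, 38]].
Its characteristic polynomial (trace, sum of principal 2x2 minors, determinant of M give the coefficients) is
  p(λ) = det(λ I - M) = λ^3 - 106λ^2 + 2293λ - 4225.
No integer candidate from the rational root theorem (±divisors of 4225) is a root, so the roots are irrational. The cubic discriminant is Δ = 8726623961 > 0, so there are three distinct real roots. p(2) = -55 and p(3) = 1727 have opposite signs, so a root lies in (2, 3); Newton's method refines it to λ ≈ 2.0293. p(27) = 95 and p(28) = -1173 have opposite signs, so a root lies in (27, 28); Newton's method refines it to λ ≈ 27.0763. p(76) = -3237 and p(77) = 395 have opposite signs, so a root lies in (76, 77); Newton's method refines it to λ ≈ 76.8945. Check (Vieta): the three roots sum to 106, matching tr M = 106.
So the eigenvalues of A^T A are ≈ 2.0293, 27.0763, 76.8945 (all ≥ 0, as they must be for A^T A). The largest is λ_max ≈ 76.8945, hence ||A||_2 = sqrt(λ_max) ≈ 8.7689.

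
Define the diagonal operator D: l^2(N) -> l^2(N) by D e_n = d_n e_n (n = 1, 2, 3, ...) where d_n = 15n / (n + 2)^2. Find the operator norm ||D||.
||D|| = 15/8 (attained at n = 2)

For D diagonal, ||D|| = sup_n |d_n|. Treat f(x) = 15x / (x + 2)^2 for real x > 0. By the quotient rule, f'(x) = 15(2 - x)/(x + 2)^3, which is positive for x < 2 and negative for x > 2. So f has a unique maximum at x = 2, and since 2 is a positive integer, the supremum over n ≥ 1 is attained at n = 2: d_2 = 15·2/(2 + 2)^2 = 15·2/16 = 15/8. Hence ||D|| = 15/8.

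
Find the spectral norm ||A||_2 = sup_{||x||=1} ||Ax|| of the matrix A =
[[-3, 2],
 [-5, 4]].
||A||_2 = sqrt((54 + sqrt(2900))/2) ≈ 7.3434 (= sqrt(largest eigenvalue of A^T A))

||A||_2 = sigma_max(A) = sqrt(lambda_max(A^T A)). Form the symmetric matrix M = A^T A =
[[34, -26],
 [-26, 20]].
Its characteristic polynomial (trace, determinant of M give the coefficients) is
  p(λ) = det(λ I - M) = λ^2 - 54λ + 4.
For λ^2 - 54λ + 4 the discriminant is 2900. It is nonnegative but not a perfect square, so the roots are real and irrational: λ = (54 ± sqrt(2900))/2 ≈ 53.9258, 0.0742.
So the eigenvalues of A^T A are ≈ 0.0742, 53.9258 (all ≥ 0, as they must be for A^T A). The largest is λ_max = (54 + sqrt(2900))/2 ≈ 53.9258, hence ||A||_2 = sqrt(λ_max) = sqrt((54 + sqrt(2900))/2) ≈ 7.3434.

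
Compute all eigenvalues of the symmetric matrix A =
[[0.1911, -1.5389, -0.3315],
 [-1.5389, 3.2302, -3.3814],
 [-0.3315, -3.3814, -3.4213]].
sigma(A) ≈ {-5, 0, 5}

A is real symmetric, so its spectrum consists of real eigenvalues. Expanding the characteristic polynomial of the displayed matrix gives
  det(λ I - A) = p(λ) = λ^3 + (0)λ^2 + (-25)λ + (0).
Solving p(λ) = 0 yields eigenvalues ≈ -5, 0, 5. (A is shown rounded to 4 decimals, so these recover the underlying integer eigenvalues to within that precision.)
Verification: the trace of A = 0 equals the sum of eigenvalues 0, and det(A) ≈ 0.0004 matches the eigenvalue product 0.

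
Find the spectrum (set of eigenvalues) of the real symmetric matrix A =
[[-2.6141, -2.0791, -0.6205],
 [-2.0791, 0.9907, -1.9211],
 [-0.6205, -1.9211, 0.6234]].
sigma(A) ≈ {-4, 0, 3}

A is real symmetric, so its spectrum consists of real eigenvalues. Expanding the characteristic polynomial of the displayed matrix gives
  det(λ I - A) = p(λ) = λ^3 + (1)λ^2 + (-12)λ + (0).
Solving p(λ) = 0 yields eigenvalues ≈ -4, 0, 3. (A is shown rounded to 4 decimals, so these recover the underlying integer eigenvalues to within that precision.)
Verification: the trace of A = -1 equals the sum of eigenvalues -1, and det(A) ≈ 0.0003 matches the eigenvalue product 0.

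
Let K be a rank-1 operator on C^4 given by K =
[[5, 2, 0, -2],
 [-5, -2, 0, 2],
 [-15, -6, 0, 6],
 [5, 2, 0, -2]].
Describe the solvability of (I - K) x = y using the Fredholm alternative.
(I - K) is singular (det(I - K) = 0, i.e. 1 ∈ sigma(K)). (I - K) x = y is solvable iff y ⊥ ker((I - K)^*) = span{(5, 2, 0, -2)}, i.e. iff 5y_1 + 2y_2 - 2y_4 = 0. When solvable, the solutions are x = y + c·(1, -1, -3, 1), c arbitrary (ker(I - K) = span{(1, -1, -3, 1)}, dimension 1).

K has rank 1, so it is an outer product K = u v^T: every row of K is a multiple of one row vector. Reading off the entries, u = (1, -1, -3, 1) and v = (5, 2, 0, -2) (row i of K equals u_i·v^T). A rank-one matrix u v^T satisfies K u = u (v·u) and kills the (3)-dimensional subspace v^⊥, so its characteristic polynomial is lambda^3 (lambda - v·u) with v·u = tr K = 1. Hence the eigenvalues of I - K are 1 (multiplicity 3) and 1 - (1) = 0, so det(I - K) = 0. (Direct check: I - K =
[[-4, -2, 0, 2],
 [5, 3, 0, -2],
 [15, 6, 1, -6],
 [-5, -2, 0, 3]]
has determinant 0.) So 1 is an eigenvalue of K and (I - K) is not invertible. The finite-dimensional Fredholm alternative says: either (I - K) is invertible, or ker(I - K) ≠ {0} and then range(I - K) = ker((I - K)^*)^⊥, with dim ker(I - K) = dim ker((I - K)^*). We are in the second case, so we need both kernels. Kernel of I - K: (I - K) u = u - u (v·u) = u - u = 0, so ker(I - K) = span{u} = span{(1, -1, -3, 1)} (it is exactly 1-dimensional because rank(I - K) = 3). Kernel of the adjoint: K is real, so (I - K)^* = I - K^T = I - v u^T, and (I - v u^T) v = v - v (u·v) = 0; hence ker((I - K)^*) = span{v} = span{(5, 2, 0, -2)}. Therefore (I - K) x = y is solvable iff <y, v> = 0, i.e. iff 5y_1 + 2y_2 - 2y_4 = 0. When this holds, K y = u (v·y) = 0, so (I - K) y = y and x = y is a particular solution; the full solution set is the line x = y + c·u = y + c·(1, -1, -3, 1), c ∈ C.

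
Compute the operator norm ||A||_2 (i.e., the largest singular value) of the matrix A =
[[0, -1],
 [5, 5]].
||A||_2 = sqrt((51 + sqrt(2501))/2) ≈ 7.1067 (= sqrt(largest eigenvalue of A^T A))

||A||_2 = sigma_max(A) = sqrt(lambda_max(A^T A)). Form the symmetric matrix M = A^T A =
[[25, 25],
 [25, 26]].
Its characteristic polynomial (trace, determinant of M give the coefficients) is
  p(λ) = det(λ I - M) = λ^2 - 51λ + 25.
For λ^2 - 51λ + 25 the discriminant is 2501. It is nonnegative but not a perfect square, so the roots are real and irrational: λ = (51 ± sqrt(2501))/2 ≈ 50.505, 0.495.
So the eigenvalues of A^T A are ≈ 0.495, 50.505 (all ≥ 0, as they must be for A^T A). The largest is λ_max = (51 + sqrt(2501))/2 ≈ 50.505, hence ||A||_2 = sqrt(λ_max) = sqrt((51 + sqrt(2501))/2) ≈ 7.1067.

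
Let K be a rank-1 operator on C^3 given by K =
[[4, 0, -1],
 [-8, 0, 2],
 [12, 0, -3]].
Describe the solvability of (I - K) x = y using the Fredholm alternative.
(I - K) is singular (det(I - K) = 0, i.e. 1 ∈ sigma(K)). (I - K) x = y is solvable iff y ⊥ ker((I - K)^*) = span{(4, 0, -1)}, i.e. iff 4y_1 - y_3 = 0. When solvable, the solutions are x = y + c·(1, -2, 3), c arbitrary (ker(I - K) = span{(1, -2, 3)}, dimension 1).

K has rank 1, so it is an outer product K = u v^T: every row of K is a multiple of one row vector. Reading off the entries, u = (1, -2, 3) and v = (4, 0, -1) (row i of K equals u_i·v^T). A rank-one matrix u v^T satisfies K u = u (v·u) and kills the (2)-dimensional subspace v^⊥, so its characteristic polynomial is lambda^2 (lambda - v·u) with v·u = tr K = 1. Hence the eigenvalues of I - K are 1 (multiplicity 2) and 1 - (1) = 0, so det(I - K) = 0. (Direct check: I - K =
[[-3, 0, 1],
 [8, 1, -2],
 [-12, 0, 4]]
has determinant 0.) So 1 is an eigenvalue of K and (I - K) is not invertible. The finite-dimensional Fredholm alternative says: either (I - K) is invertible, or ker(I - K) ≠ {0} and then range(I - K) = ker((I - K)^*)^⊥, with dim ker(I - K) = dim ker((I - K)^*). We are in the second case, so we need both kernels. Kernel of I - K: (I - K) u = u - u (v·u) = u - u = 0, so ker(I - K) = span{u} = span{(1, -2, 3)} (it is exactly 1-dimensional because rank(I - K) = 2). Kernel of the adjoint: K is real, so (I - K)^* = I - K^T = I - v u^T, and (I - v u^T) v = v - v (u·v) = 0; hence ker((I - K)^*) = span{v} = span{(4, 0, -1)}. Therefore (I - K) x = y is solvable iff <y, v> = 0, i.e. iff 4y_1 - y_3 = 0. When this holds, K y = u (v·y) = 0, so (I - K) y = y and x = y is a particular solution; the full solution set is the line x = y + c·u = y + c·(1, -2, 3), c ∈ C.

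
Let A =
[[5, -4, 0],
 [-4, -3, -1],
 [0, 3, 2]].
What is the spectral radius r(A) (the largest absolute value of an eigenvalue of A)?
r(A) ≈ 6.5652

The eigenvalues of A are the roots of its characteristic polynomial. With M = A (coefficients from the trace, the sum of principal 2x2 minors, and det A):
  p(λ) = det(λ I - M) = λ^3 - 4λ^2 - 24λ + 47.
No integer candidate from the rational root theorem (±divisors of 47) is a root, so the roots are irrational. The cubic discriminant is Δ = 98117 > 0, so there are three distinct real roots. p(-5) = -58 and p(-4) = 15 have opposite signs, so a root lies in (-5, -4); Newton's method refines it to λ ≈ -4.2498. p(1) = 20 and p(2) = -9 have opposite signs, so a root lies in (1, 2); Newton's method refines it to λ ≈ 1.6846. p(6) = -25 and p(7) = 26 have opposite signs, so a root lies in (6, 7); Newton's method refines it to λ ≈ 6.5652. Check (Vieta): the three roots sum to 4, matching tr M = 4.
Thus the eigenvalues (to 4 decimals) are -4.2498 (modulus 4.2498); 1.6846 (modulus 1.6846); 6.5652 (modulus 6.5652). The spectral radius is the largest modulus: r(A) ≈ 6.5652. (Cross-check: r(A) ≤ ||A||_2 ≈ 6.8045; equality holds whenever A is normal, though it can also hold for some non-normal A.)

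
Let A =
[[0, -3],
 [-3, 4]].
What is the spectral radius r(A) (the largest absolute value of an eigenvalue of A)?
r(A) = (4 + sqrt(52))/2 ≈ 5.6056

The eigenvalues of A are the roots of its characteristic polynomial. With M = A (coefficients from the trace and determinant):
  p(λ) = det(λ I - M) = λ^2 - 4λ - 9.
For λ^2 - 4λ - 9 the discriminant is 52. It is nonnegative but not a perfect square, so the roots are real and irrational: λ = (4 ± sqrt(52))/2 ≈ 5.6056, -1.6056.
Thus the eigenvalues (to 4 decimals) are 5.6056 (modulus 5.6056); -1.6056 (modulus 1.6056). The spectral radius is the largest modulus: r(A) = (4 + sqrt(52))/2 ≈ 5.6056. (Cross-check: r(A) ≤ ||A||_2 ≈ 5.6056; equality holds whenever A is normal, though it can also hold for some non-normal A.)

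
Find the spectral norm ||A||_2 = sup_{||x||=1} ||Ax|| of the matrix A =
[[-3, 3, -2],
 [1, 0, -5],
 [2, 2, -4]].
||A||_2 ≈ 7.1347 (= sqrt(largest eigenvalue of A^T A))

||A||_2 = sigma_max(A) = sqrt(lambda_max(A^T A)). Form the symmetric matrix M = A^T A =
[[14, -5, -7],
 [-5, 13, -14],
 [-7, -14, 45]].
Its characteristic polynomial (trace, sum of principal 2x2 minors, determinant of M give the coefficients) is
  p(λ) = det(λ I - M) = λ^3 - 72λ^2 + 1127λ - 2704.
No integer candidate from the rational root theorem (±divisors of 2704) is a root, so the roots are irrational. The cubic discriminant is Δ = 573583972 > 0, so there are three distinct real roots. p(2) = -730 and p(3) = 56 have opposite signs, so a root lies in (2, 3); Newton's method refines it to λ ≈ 2.923. p(18) = 86 and p(19) = -424 have opposite signs, so a root lies in (18, 19); Newton's method refines it to λ ≈ 18.1734. p(50) = -1354 and p(51) = 152 have opposite signs, so a root lies in (50, 51); Newton's method refines it to λ ≈ 50.9037. Check (Vieta): the three roots sum to 72, matching tr M = 72.
So the eigenvalues of A^T A are ≈ 2.923, 18.1734, 50.9037 (all ≥ 0, as they must be for A^T A). The largest is λ_max ≈ 50.9037, hence ||A||_2 = sqrt(λ_max) ≈ 7.1347.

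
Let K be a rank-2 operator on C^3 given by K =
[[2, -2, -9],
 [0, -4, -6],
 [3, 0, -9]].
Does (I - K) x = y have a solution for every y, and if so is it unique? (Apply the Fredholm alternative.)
(I - K) is invertible (det(I - K) = 49 ≠ 0), so for every y in C^3 the equation (I - K) x = y has a unique solution.

K has rank 2 and factors as K = U V^T = u1 v1^T + u2 v2^T with u1 = (1, 2, 0), v1 = (0, -2, -3), u2 = (-2, 0, -3), v2 = (-1, 0, 3) (multiplying out reproduces the displayed K). The nonzero eigenvalues of U V^T coincide with those of the 2 x 2 matrix G = V^T U = [[v1·u1, v1·u2], [v2·u1, v2·u2]] = [[-4, 9], [-1, -7]], and by the Sylvester determinant identity det(I_3 - U V^T) = det(I_2 - V^T U) = det([[5, -9], [1, 8]]) = (5)(8) - (-9)(1) = 49. (Direct check: I - K =
[[-1, 2, 9],
 [0, 5, 6],
 [-3, 0, 10]]
has determinant 49.) The finite-dimensional Fredholm alternative says: either (I - K) is invertible, or ker(I - K) ≠ {0} and then range(I - K) = ker((I - K)^*)^⊥, with dim ker(I - K) = dim ker((I - K)^*). Since det(I - K) ≠ 0, 1 is not an eigenvalue of K and ker(I - K) = {0}, so we are in the first case: for every y there is a unique x = (I - K)^(-1) y. (Explicitly, by the Woodbury identity, (I - U V^T)^(-1) = I + U (I_2 - G)^(-1) V^T.)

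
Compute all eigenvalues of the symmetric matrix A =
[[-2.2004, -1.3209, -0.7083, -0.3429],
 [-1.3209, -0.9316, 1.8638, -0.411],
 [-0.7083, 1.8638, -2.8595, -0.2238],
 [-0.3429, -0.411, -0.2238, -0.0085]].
sigma(A) ≈ {-4, -3, 0, 1}

A is real symmetric, so its spectrum consists of real eigenvalues. Expanding the characteristic polynomial of the displayed matrix gives
  det(λ I - A) = p(λ) = λ^4 + (6)λ^3 + (5)λ^2 + (-12)λ + (0).
Solving p(λ) = 0 yields eigenvalues ≈ -4, -3, 0, 1. (A is shown rounded to 4 decimals, so these recover the underlying integer eigenvalues to within that precision.)
Verification: the trace of A = -6 equals the sum of eigenvalues -6, and det(A) ≈ -0.0001 matches the eigenvalue product 0.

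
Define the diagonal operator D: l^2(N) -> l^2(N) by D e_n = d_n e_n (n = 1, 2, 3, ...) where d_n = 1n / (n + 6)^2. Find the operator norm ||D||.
||D|| = 1/24 (attained at n = 6)

For D diagonal, ||D|| = sup_n |d_n|. Treat f(x) = 1x / (x + 6)^2 for real x > 0. By the quotient rule, f'(x) = 1(6 - x)/(x + 6)^3, which is positive for x < 6 and negative for x > 6. So f has a unique maximum at x = 6, and since 6 is a positive integer, the supremum over n ≥ 1 is attained at n = 6: d_6 = 1·6/(6 + 6)^2 = 1·6/144 = 1/24. Hence ||D|| = 1/24.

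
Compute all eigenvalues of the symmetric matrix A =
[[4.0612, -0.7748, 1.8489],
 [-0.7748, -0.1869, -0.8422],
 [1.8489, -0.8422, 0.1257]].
sigma(A) ≈ {-1, 0, 5}

A is real symmetric, so its spectrum consists of real eigenvalues. Expanding the characteristic polynomial of the displayed matrix gives
  det(λ I - A) = p(λ) = λ^3 + (-4)λ^2 + (-5)λ + (0).
Solving p(λ) = 0 yields eigenvalues ≈ -1, 0, 5. (A is shown rounded to 4 decimals, so these recover the underlying integer eigenvalues to within that precision.)
Verification: the trace of A = 4 equals the sum of eigenvalues 4, and det(A) ≈ 0.0004 matches the eigenvalue product 0.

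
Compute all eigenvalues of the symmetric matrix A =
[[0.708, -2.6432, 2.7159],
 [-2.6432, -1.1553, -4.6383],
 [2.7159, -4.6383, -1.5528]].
sigma(A) ≈ {-6, -2, 6}

A is real symmetric, so its spectrum consists of real eigenvalues. Expanding the characteristic polynomial of the displayed matrix gives
  det(λ I - A) = p(λ) = λ^3 + (2)λ^2 + (-36)λ + (-72.0022).
Solving p(λ) = 0 yields eigenvalues ≈ -6, -2, 6. (A is shown rounded to 4 decimals, so these recover the underlying integer eigenvalues to within that precision.)
Verification: the trace of A = -2 equals the sum of eigenvalues -2, and det(A) ≈ 72.0022 matches the eigenvalue product 72.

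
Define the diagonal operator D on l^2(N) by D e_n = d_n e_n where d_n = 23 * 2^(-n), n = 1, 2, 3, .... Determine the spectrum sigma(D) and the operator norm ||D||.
sigma(D) = {23 * 2^(-n) : n ≥ 1} ∪ {0}; ||D|| = 23/2

A bounded diagonal operator on l^2 with diagonal entries d_n has spectrum equal to the closure of {d_n : n ≥ 1}: every d_n is an eigenvalue (with eigenvector e_n), so {d_n} ⊂ sigma(D); the spectrum is closed, so its closure is too; and for lambda not in the closure, (D - lambda I) has bounded inverse (the diagonal entries 1/(d_n - lambda) are bounded). For our sequence d_n = 23 * 2^(-n), n = 1, 2, 3, ...:
  - {d_n} = {23 * 2^(-n) : n ≥ 1}; the only limit point is 0
  - closure = {23 * 2^(-n) : n ≥ 1} ∪ {0}
For the norm: a diagonal operator has ||D|| = sup_n |d_n|. Here d_n = 23 * 2^(-n) is positive and decreasing, so sup_n |d_n| = d_1 = 23/2. So ||D|| = 23/2.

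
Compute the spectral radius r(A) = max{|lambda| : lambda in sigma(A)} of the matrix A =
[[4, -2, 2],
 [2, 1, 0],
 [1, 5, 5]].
r(A) ≈ 6.6498

The eigenvalues of A are the roots of its characteristic polynomial. With M = A (coefficients from the trace, the sum of principal 2x2 minors, and det A):
  p(λ) = det(λ I - M) = λ^3 - 10λ^2 + 31λ - 58.
No integer candidate from the rational root theorem (±divisors of 58) is a root, so the roots are irrational. The cubic discriminant is Δ = -22252 < 0, so there is one real root and a complex-conjugate pair. p(6) = -16 and p(7) = 12 have opposite signs, so a root lies in (6, 7); Newton's method refines it to λ ≈ 6.6498. Dividing out (λ - (6.6498)) leaves approximately λ^2 - 3.3502λ + 8.722. For λ^2 - 3.3502λ + 8.722 the discriminant is -23.6645. It is negative, so the remaining roots are the complex-conjugate pair λ ≈ 1.6751 ± 2.4323i. Their product equals the constant term, so |λ|^2 ≈ 8.722 and |λ| ≈ 2.9533.
Thus the eigenvalues (to 4 decimals) are 6.6498 (modulus 6.6498); 1.6751 ± 2.4323i (modulus 2.9533). The spectral radius is the largest modulus: r(A) ≈ 6.6498. (Cross-check: r(A) ≤ ||A||_2 ≈ 7.2712; equality holds whenever A is normal, though it can also hold for some non-normal A.)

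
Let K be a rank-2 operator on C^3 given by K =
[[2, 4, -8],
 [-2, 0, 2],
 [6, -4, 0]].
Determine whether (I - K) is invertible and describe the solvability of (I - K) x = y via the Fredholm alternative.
(I - K) is invertible (det(I - K) = 63 ≠ 0), so for every y in C^3 the equation (I - K) x = y has a unique solution.

K has rank 2 and factors as K = U V^T = u1 v1^T + u2 v2^T with u1 = (-2, 0, 2), v1 = (2, -2, 1), u2 = (-3, 1, -1), v2 = (-2, 0, 2) (multiplying out reproduces the displayed K). The nonzero eigenvalues of U V^T coincide with those of the 2 x 2 matrix G = V^T U = [[v1·u1, v1·u2], [v2·u1, v2·u2]] = [[-2, -9], [8, 4]], and by the Sylvester determinant identity det(I_3 - U V^T) = det(I_2 - V^T U) = det([[3, 9], [-8, -3]]) = (3)(-3) - (9)(-8) = 63. (Direct check: I - K =
[[-1, -4, 8],
 [2, 1, -2],
 [-6, 4, 1]]
has determinant 63.) The finite-dimensional Fredholm alternative says: either (I - K) is invertible, or ker(I - K) ≠ {0} and then range(I - K) = ker((I - K)^*)^⊥, with dim ker(I - K) = dim ker((I - K)^*). Since det(I - K) ≠ 0, 1 is not an eigenvalue of K and ker(I - K) = {0}, so we are in the first case: for every y there is a unique x = (I - K)^(-1) y. (Explicitly, by the Woodbury identity, (I - U V^T)^(-1) = I + U (I_2 - G)^(-1) V^T.)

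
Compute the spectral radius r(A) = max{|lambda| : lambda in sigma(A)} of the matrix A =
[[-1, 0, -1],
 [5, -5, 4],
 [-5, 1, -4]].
r(A) ≈ 7.1064

The eigenvalues of A are the roots of its characteristic polynomial. With M = A (coefficients from the trace, the sum of principal 2x2 minors, and det A):
  p(λ) = det(λ I - M) = λ^3 + 10λ^2 + 20λ - 4.
No integer candidate from the rational root theorem (±divisors of 4) is a root, so the roots are irrational. The cubic discriminant is Δ = 9168 > 0, so there are three distinct real roots. p(-8) = -36 and p(-7) = 3 have opposite signs, so a root lies in (-8, -7); Newton's method refines it to λ ≈ -7.1064. p(-4) = 12 and p(-3) = -1 have opposite signs, so a root lies in (-4, -3); Newton's method refines it to λ ≈ -3.0765. p(0) = -4 and p(1) = 27 have opposite signs, so a root lies in (0, 1); Newton's method refines it to λ ≈ 0.183. Check (Vieta): the three roots sum to -10, matching tr M = -10.
Thus the eigenvalues (to 4 decimals) are -7.1064 (modulus 7.1064); -3.0765 (modulus 3.0765); 0.183 (modulus 0.183). The spectral radius is the largest modulus: r(A) ≈ 7.1064. (Cross-check: r(A) ≤ ||A||_2 ≈ 10.1546; equality holds whenever A is normal, though it can also hold for some non-normal A.)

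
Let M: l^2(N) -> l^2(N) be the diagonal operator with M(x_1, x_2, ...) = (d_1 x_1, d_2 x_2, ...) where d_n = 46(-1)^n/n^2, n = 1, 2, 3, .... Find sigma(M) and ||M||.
sigma(M) = {46(-1)^n/n^2 : n ≥ 1} ∪ {0}; ||M|| = 46

A bounded diagonal operator on l^2 with diagonal entries d_n has spectrum equal to the closure of {d_n : n ≥ 1}: every d_n is an eigenvalue (with eigenvector e_n), so {d_n} ⊂ sigma(M); the spectrum is closed, so its closure is too; and for lambda not in the closure, (M - lambda I) has bounded inverse (the diagonal entries 1/(d_n - lambda) are bounded). For our sequence d_n = 46(-1)^n/n^2, n = 1, 2, 3, ...:
  - {d_n} = {46(-1)^n/n^2 : n ≥ 1}; the only limit point is 0
  - closure = {46(-1)^n/n^2 : n ≥ 1} ∪ {0}
For the norm: a diagonal operator has ||M|| = sup_n |d_n|. Here |d_n| = 46/n^2 is decreasing, so sup_n |d_n| = |d_1| = 46. So ||M|| = 46.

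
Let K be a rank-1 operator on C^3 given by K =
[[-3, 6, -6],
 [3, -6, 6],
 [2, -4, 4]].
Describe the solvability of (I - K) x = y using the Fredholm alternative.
(I - K) is invertible (det(I - K) = 6 ≠ 0), so for every y in C^3 the equation (I - K) x = y has a unique solution.

K has rank 1, so it is an outer product K = u v^T: every row of K is a multiple of one row vector. Reading off the entries, u = (3, -3, -2) and v = (-1, 2, -2) (row i of K equals u_i·v^T). A rank-one matrix u v^T satisfies K u = u (v·u) and kills the (2)-dimensional subspace v^⊥, so its characteristic polynomial is lambda^2 (lambda - v·u) with v·u = tr K = -5. Hence the eigenvalues of I - K are 1 (multiplicity 2) and 1 - (-5) = 6, so det(I - K) = 6. (Direct check: I - K =
[[4, -6, 6],
 [-3, 7, -6],
 [-2, 4, -3]]
has determinant 6.) The finite-dimensional Fredholm alternative says: either (I - K) is invertible, or ker(I - K) ≠ {0} and then range(I - K) = ker((I - K)^*)^⊥, with dim ker(I - K) = dim ker((I - K)^*). Since det(I - K) ≠ 0, 1 is not an eigenvalue of K and ker(I - K) = {0}, so we are in the first case: for every y there is a unique x = (I - K)^(-1) y. Explicitly, by the Sherman–Morrison formula, (I - u v^T)^(-1) = I + u v^T/(1 - v·u), i.e. (I - K)^(-1) = I + K/(6).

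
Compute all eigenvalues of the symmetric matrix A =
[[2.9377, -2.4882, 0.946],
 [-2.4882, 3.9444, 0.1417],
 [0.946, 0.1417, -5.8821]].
sigma(A) ≈ {-6, 1, 6}

A is real symmetric, so its spectrum consists of real eigenvalues. Expanding the characteristic polynomial of the displayed matrix gives
  det(λ I - A) = p(λ) = λ^3 + (-1)λ^2 + (-36)λ + (35.9977).
Solving p(λ) = 0 yields eigenvalues ≈ -6, 1, 6. (A is shown rounded to 4 decimals, so these recover the underlying integer eigenvalues to within that precision.)
Verification: the trace of A = 1 equals the sum of eigenvalues 1, and det(A) ≈ -35.9977 matches the eigenvalue product -36.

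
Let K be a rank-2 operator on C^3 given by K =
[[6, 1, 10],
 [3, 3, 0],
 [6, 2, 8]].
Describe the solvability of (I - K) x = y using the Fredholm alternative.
(I - K) is invertible (det(I - K) = 11 ≠ 0), so for every y in C^3 the equation (I - K) x = y has a unique solution.

K has rank 2 and factors as K = U V^T = u1 v1^T + u2 v2^T with u1 = (2, 1, 2), v1 = (3, 2, 2), u2 = (3, -1, 2), v2 = (0, -1, 2) (multiplying out reproduces the displayed K). The nonzero eigenvalues of U V^T coincide with those of the 2 x 2 matrix G = V^T U = [[v1·u1, v1·u2], [v2·u1, v2·u2]] = [[12, 11], [3, 5]], and by the Sylvester determinant identity det(I_3 - U V^T) = det(I_2 - V^T U) = det([[-11, -11], [-3, -4]]) = (-11)(-4) - (-11)(-3) = 11. (Direct check: I - K =
[[-5, -1, -10],
 [-3, -2, 0],
 [-6, -2, -7]]
has determinant 11.) The finite-dimensional Fredholm alternative says: either (I - K) is invertible, or ker(I - K) ≠ {0} and then range(I - K) = ker((I - K)^*)^⊥, with dim ker(I - K) = dim ker((I - K)^*). Since det(I - K) ≠ 0, 1 is not an eigenvalue of K and ker(I - K) = {0}, so we are in the first case: for every y there is a unique x = (I - K)^(-1) y. (Explicitly, by the Woodbury identity, (I - U V^T)^(-1) = I + U (I_2 - G)^(-1) V^T.)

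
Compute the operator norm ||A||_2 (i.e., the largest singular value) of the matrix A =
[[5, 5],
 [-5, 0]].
||A||_2 = sqrt((75 + sqrt(3125))/2) ≈ 8.0902 (= sqrt(largest eigenvalue of A^T A))

||A||_2 = sigma_max(A) = sqrt(lambda_max(A^T A)). Form the symmetric matrix M = A^T A =
[[50, 25],
 [25, 25]].
Its characteristic polynomial (trace, determinant of M give the coefficients) is
  p(λ) = det(λ I - M) = λ^2 - 75λ + 625.
For λ^2 - 75λ + 625 the discriminant is 3125. It is nonnegative but not a perfect square, so the roots are real and irrational: λ = (75 ± sqrt(3125))/2 ≈ 65.4508, 9.5492.
So the eigenvalues of A^T A are ≈ 9.5492, 65.4508 (all ≥ 0, as they must be for A^T A). The largest is λ_max = (75 + sqrt(3125))/2 ≈ 65.4508, hence ||A||_2 = sqrt(λ_max) = sqrt((75 + sqrt(3125))/2) ≈ 8.0902.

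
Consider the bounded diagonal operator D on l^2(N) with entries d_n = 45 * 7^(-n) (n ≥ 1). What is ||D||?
||D|| = 45/7 (attained at n = 1)

For D diagonal, ||D|| = sup_n |d_n|. The sequence d_n = 45 * 7^(-n) is positive and strictly decreasing (ratio 7^(-1) < 1), so the supremum is d_1 = 45/7. Hence ||D|| = 45/7.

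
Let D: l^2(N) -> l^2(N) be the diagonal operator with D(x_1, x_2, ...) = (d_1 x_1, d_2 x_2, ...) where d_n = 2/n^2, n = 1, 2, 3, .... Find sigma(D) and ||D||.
sigma(D) = {2/n^2 : n ≥ 1} ∪ {0}; ||D|| = 2

A bounded diagonal operator on l^2 with diagonal entries d_n has spectrum equal to the closure of {d_n : n ≥ 1}: every d_n is an eigenvalue (with eigenvector e_n), so {d_n} ⊂ sigma(D); the spectrum is closed, so its closure is too; and for lambda not in the closure, (D - lambda I) has bounded inverse (the diagonal entries 1/(d_n - lambda) are bounded). For our sequence d_n = 2/n^2, n = 1, 2, 3, ...:
  - {d_n} = {2/n^2 : n ≥ 1}; the only limit point is 0
  - closure = {2/n^2 : n ≥ 1} ∪ {0}
For the norm: a diagonal operator has ||D|| = sup_n |d_n|. Here d_n = 2/n^2 is positive and decreasing, so sup_n |d_n| = d_1 = 2. So ||D|| = 2.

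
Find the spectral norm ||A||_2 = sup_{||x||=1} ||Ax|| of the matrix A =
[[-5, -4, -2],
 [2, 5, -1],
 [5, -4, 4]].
||A||_2 ≈ 8.3979 (= sqrt(largest eigenvalue of A^T A))

||A||_2 = sigma_max(A) = sqrt(lambda_max(A^T A)). Form the symmetric matrix M = A^T A =
[[54, 10, 28],
 [10, 57, -13],
 [28, -13, 21]].
Its characteristic polynomial (trace, sum of principal 2x2 minors, determinant of M give the coefficients) is
  p(λ) = det(λ I - M) = λ^3 - 132λ^2 + 4356λ - 1444.
No integer candidate from the rational root theorem (±divisors of 1444) is a root, so the roots are irrational. The cubic discriminant is Δ = 1604278224 > 0, so there are three distinct real roots. p(0) = -1444 and p(1) = 2781 have opposite signs, so a root lies in (0, 1); Newton's method refines it to λ ≈ 0.3349. p(61) = 81 and p(62) = -452 have opposite signs, so a root lies in (61, 62); Newton's method refines it to λ ≈ 61.1402. p(70) = -324 and p(71) = 331 have opposite signs, so a root lies in (70, 71); Newton's method refines it to λ ≈ 70.5249. Check (Vieta): the three roots sum to 132, matching tr M = 132.
So the eigenvalues of A^T A are ≈ 0.3349, 61.1402, 70.5249 (all ≥ 0, as they must be for A^T A). The largest is λ_max ≈ 70.5249, hence ||A||_2 = sqrt(λ_max) ≈ 8.3979.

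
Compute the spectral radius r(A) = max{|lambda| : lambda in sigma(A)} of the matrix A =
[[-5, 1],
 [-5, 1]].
r(A) = 4

The eigenvalues of A are the roots of its characteristic polynomial. With M = A (coefficients from the trace and determinant):
  p(λ) = det(λ I - M) = λ^2 + 4λ.
For λ^2 + 4λ the discriminant is 16. It is a perfect square (4^2), so the roots are rational: λ = (-4 ± 4)/2 = 0, -4.
Thus the eigenvalues (to 4 decimals) are 0 (modulus 0); -4 (modulus 4). The spectral radius is the largest modulus: r(A) = 4. (Cross-check: r(A) ≤ ||A||_2 ≈ 7.2111; equality holds whenever A is normal, though it can also hold for some non-normal A.)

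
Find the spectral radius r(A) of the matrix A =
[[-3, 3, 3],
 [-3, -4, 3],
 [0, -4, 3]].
r(A) ≈ 5.1839

The eigenvalues of A are the roots of its characteristic polynomial. With M = A (coefficients from the trace, the sum of principal 2x2 minors, and det A):
  p(λ) = det(λ I - M) = λ^3 + 4λ^2 + 12λ - 63.
No integer candidate from the rational root theorem (±divisors of 63) is a root, so the roots are irrational. The cubic discriminant is Δ = -150075 < 0, so there is one real root and a complex-conjugate pair. p(2) = -15 and p(3) = 36 have opposite signs, so a root lies in (2, 3); Newton's method refines it to λ ≈ 2.3443. Dividing out (λ - (2.3443)) leaves approximately λ^2 + 6.3443λ + 26.8733. For λ^2 + 6.3443λ + 26.8733 the discriminant is -67.2424. It is negative, so the remaining roots are the complex-conjugate pair λ ≈ -3.1722 ± 4.1001i. Their product equals the constant term, so |λ|^2 ≈ 26.8733 and |λ| ≈ 5.1839.
Thus the eigenvalues (to 4 decimals) are 2.3443 (modulus 2.3443); -3.1722 ± 4.1001i (modulus 5.1839). The spectral radius is the largest modulus: r(A) ≈ 5.1839. (Cross-check: r(A) ≤ ||A||_2 ≈ 7.4272; equality holds whenever A is normal, though it can also hold for some non-normal A.)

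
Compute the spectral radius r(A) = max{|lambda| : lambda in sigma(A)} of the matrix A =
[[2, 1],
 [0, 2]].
r(A) = 2

The eigenvalues of A are the roots of its characteristic polynomial. With M = A (coefficients from the trace and determinant):
  p(λ) = det(λ I - M) = λ^2 - 4λ + 4.
For λ^2 - 4λ + 4 the discriminant is 0. It is a perfect square (0^2), so the roots are rational: λ = (4 ± 0)/2 = 2, 2.
Thus the eigenvalues (to 4 decimals) are 2 (modulus 2). The spectral radius is the largest modulus: r(A) = 2. (Cross-check: r(A) ≤ ||A||_2 ≈ 2.5616; equality holds whenever A is normal, though it can also hold for some non-normal A.)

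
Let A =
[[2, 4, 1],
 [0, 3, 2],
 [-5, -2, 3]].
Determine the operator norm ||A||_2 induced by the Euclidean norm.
||A||_2 ≈ 6.952 (= sqrt(largest eigenvalue of A^T A))

||A||_2 = sigma_max(A) = sqrt(lambda_max(A^T A)). Form the symmetric matrix M = A^T A =
[[29, 18, -13],
 [18, 29, 4],
 [-13, 4, 14]].
Its characteristic polynomial (trace, sum of principal 2x2 minors, determinant of M give the coefficients) is
  p(λ) = det(λ I - M) = λ^3 - 72λ^2 + 1144λ - 1.
No integer candidate from the rational root theorem (±divisors of 1) is a root, so the roots are irrational. The cubic discriminant is Δ = 795701093 > 0, so there are three distinct real roots. p(0) = -1 and p(1) = 1072 have opposite signs, so a root lies in (0, 1); Newton's method refines it to λ ≈ 0.0009. p(23) = 390 and p(24) = -193 have opposite signs, so a root lies in (23, 24); Newton's method refines it to λ ≈ 23.6695. p(48) = -385 and p(49) = 832 have opposite signs, so a root lies in (48, 49); Newton's method refines it to λ ≈ 48.3297. Check (Vieta): the three roots sum to 72, matching tr M = 72.
So the eigenvalues of A^T A are ≈ 0.0009, 23.6695, 48.3297 (all ≥ 0, as they must be for A^T A). The largest is λ_max ≈ 48.3297, hence ||A||_2 = sqrt(λ_max) ≈ 6.952.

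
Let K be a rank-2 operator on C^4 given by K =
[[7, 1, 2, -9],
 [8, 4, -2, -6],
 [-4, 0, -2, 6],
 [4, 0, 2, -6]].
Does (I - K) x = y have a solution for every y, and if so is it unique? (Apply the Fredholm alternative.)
(I - K) is invertible (det(I - K) = -26 ≠ 0), so for every y in C^4 the equation (I - K) x = y has a unique solution.

K has rank 2 and factors as K = U V^T = u1 v1^T + u2 v2^T with u1 = (3, 2, -2, 2), v1 = (3, 1, 0, -3), u2 = (-1, 1, 1, -1), v2 = (2, 2, -2, 0) (multiplying out reproduces the displayed K). The nonzero eigenvalues of U V^T coincide with those of the 2 x 2 matrix G = V^T U = [[v1·u1, v1·u2], [v2·u1, v2·u2]] = [[5, 1], [14, -2]], and by the Sylvester determinant identity det(I_4 - U V^T) = det(I_2 - V^T U) = det([[-4, -1], [-14, 3]]) = (-4)(3) - (-1)(-14) = -26. (Direct check: I - K =
[[-6, -1, -2, 9],
 [-8, -3, 2, 6],
 [4, 0, 3, -6],
 [-4, 0, -2, 7]]
has determinant -26.) The finite-dimensional Fredholm alternative says: either (I - K) is invertible, or ker(I - K) ≠ {0} and then range(I - K) = ker((I - K)^*)^⊥, with dim ker(I - K) = dim ker((I - K)^*). Since det(I - K) ≠ 0, 1 is not an eigenvalue of K and ker(I - K) = {0}, so we are in the first case: for every y there is a unique x = (I - K)^(-1) y. (Explicitly, by the Woodbury identity, (I - U V^T)^(-1) = I + U (I_2 - G)^(-1) V^T.)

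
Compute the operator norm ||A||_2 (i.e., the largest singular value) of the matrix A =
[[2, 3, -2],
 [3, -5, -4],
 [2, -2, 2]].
||A||_2 ≈ 7.194 (= sqrt(largest eigenvalue of A^T A))

||A||_2 = sigma_max(A) = sqrt(lambda_max(A^T A)). Form the symmetric matrix M = A^T A =
[[17, -13, -12],
 [-13, 38, 10],
 [-12, 10, 24]].
Its characteristic polynomial (trace, sum of principal 2x2 minors, determinant of M give the coefficients) is
  p(λ) = det(λ I - M) = λ^3 - 79λ^2 + 1553λ - 7396.
No integer candidate from the rational root theorem (±divisors of 7396) is a root, so the roots are irrational. The cubic discriminant is Δ = 340029589 > 0, so there are three distinct real roots. p(7) = -53 and p(8) = 484 have opposite signs, so a root lies in (7, 8); Newton's method refines it to λ ≈ 7.09. p(20) = 64 and p(21) = -361 have opposite signs, so a root lies in (20, 21); Newton's method refines it to λ ≈ 20.1561. p(51) = -1021 and p(52) = 352 have opposite signs, so a root lies in (51, 52); Newton's method refines it to λ ≈ 51.7539. Check (Vieta): the three roots sum to 79, matching tr M = 79.
So the eigenvalues of A^T A are ≈ 7.09, 20.1561, 51.7539 (all ≥ 0, as they must be for A^T A). The largest is λ_max ≈ 51.7539, hence ||A||_2 = sqrt(λ_max) ≈ 7.194.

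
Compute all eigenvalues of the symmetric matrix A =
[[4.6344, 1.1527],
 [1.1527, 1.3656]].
sigma(A) ≈ {1, 5}

A is real symmetric, so its spectrum consists of real eigenvalues. Expanding the characteristic polynomial of the displayed matrix gives
  det(λ I - A) = p(λ) = λ^2 + (-6)λ + (5).
Solving p(λ) = 0 yields eigenvalues ≈ 1, 5. (A is shown rounded to 4 decimals, so these recover the underlying integer eigenvalues to within that precision.)
Verification: the trace of A = 6 equals the sum of eigenvalues 6, and det(A) ≈ 5.0000 matches the eigenvalue product 5.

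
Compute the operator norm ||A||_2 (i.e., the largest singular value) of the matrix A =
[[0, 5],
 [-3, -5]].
||A||_2 = sqrt((59 + sqrt(2581))/2) ≈ 7.4096 (= sqrt(largest eigenvalue of A^T A))

||A||_2 = sigma_max(A) = sqrt(lambda_max(A^T A)). Form the symmetric matrix M = A^T A =
[[9, 15],
 [15, 50]].
Its characteristic polynomial (trace, determinant of M give the coefficients) is
  p(λ) = det(λ I - M) = λ^2 - 59λ + 225.
For λ^2 - 59λ + 225 the discriminant is 2581. It is nonnegative but not a perfect square, so the roots are real and irrational: λ = (59 ± sqrt(2581))/2 ≈ 54.9018, 4.0982.
So the eigenvalues of A^T A are ≈ 4.0982, 54.9018 (all ≥ 0, as they must be for A^T A). The largest is λ_max = (59 + sqrt(2581))/2 ≈ 54.9018, hence ||A||_2 = sqrt(λ_max) = sqrt((59 + sqrt(2581))/2) ≈ 7.4096.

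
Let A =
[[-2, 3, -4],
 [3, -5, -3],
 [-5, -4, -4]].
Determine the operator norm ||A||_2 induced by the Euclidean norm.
||A||_2 ≈ 8.346 (= sqrt(largest eigenvalue of A^T A))

||A||_2 = sigma_max(A) = sqrt(lambda_max(A^T A)). Form the symmetric matrix M = A^T A =
[[38, -1, 19],
 [-1, 50, 19],
 [19, 19, 41]].
Its characteristic polynomial (trace, sum of principal 2x2 minors, determinant of M give the coefficients) is
  p(λ) = det(λ I - M) = λ^3 - 129λ^2 + 4785λ - 45369.
No integer candidate from the rational root theorem (±divisors of 45369) is a root, so the roots are irrational. The cubic discriminant is Δ = 1718978544 > 0, so there are three distinct real roots. p(14) = -919 and p(15) = 756 have opposite signs, so a root lies in (14, 15); Newton's method refines it to λ ≈ 14.536. p(44) = 611 and p(45) = -144 have opposite signs, so a root lies in (44, 45); Newton's method refines it to λ ≈ 44.8083. p(69) = -864 and p(70) = 481 have opposite signs, so a root lies in (69, 70); Newton's method refines it to λ ≈ 69.6557. Check (Vieta): the three roots sum to 129, matching tr M = 129.
So the eigenvalues of A^T A are ≈ 14.536, 44.8083, 69.6557 (all ≥ 0, as they must be for A^T A). The largest is λ_max ≈ 69.6557, hence ||A||_2 = sqrt(λ_max) ≈ 8.346.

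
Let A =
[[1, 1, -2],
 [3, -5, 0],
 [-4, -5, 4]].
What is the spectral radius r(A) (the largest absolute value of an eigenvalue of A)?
r(A) ≈ 6.1767

The eigenvalues of A are the roots of its characteristic polynomial. With M = A (coefficients from the trace, the sum of principal 2x2 minors, and det A):
  p(λ) = det(λ I - M) = λ^3 - 32λ - 38.
No integer candidate from the rational root theorem (±divisors of 38) is a root, so the roots are irrational. The cubic discriminant is Δ = 92084 > 0, so there are three distinct real roots. p(-5) = -3 and p(-4) = 26 have opposite signs, so a root lies in (-5, -4); Newton's method refines it to λ ≈ -4.9285. p(-2) = 18 and p(-1) = -7 have opposite signs, so a root lies in (-2, -1); Newton's method refines it to λ ≈ -1.2483. p(6) = -14 and p(7) = 81 have opposite signs, so a root lies in (6, 7); Newton's method refines it to λ ≈ 6.1767. Check (Vieta): the three roots sum to 0, matching tr M = 0.
Thus the eigenvalues (to 4 decimals) are -4.9285 (modulus 4.9285); -1.2483 (modulus 1.2483); 6.1767 (modulus 6.1767). The spectral radius is the largest modulus: r(A) ≈ 6.1767. (Cross-check: r(A) ≤ ||A||_2 ≈ 8.2009; equality holds whenever A is normal, though it can also hold for some non-normal A.)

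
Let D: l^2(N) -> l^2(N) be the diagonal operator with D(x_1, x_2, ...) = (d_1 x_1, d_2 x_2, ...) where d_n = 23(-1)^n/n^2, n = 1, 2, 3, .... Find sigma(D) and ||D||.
sigma(D) = {23(-1)^n/n^2 : n ≥ 1} ∪ {0}; ||D|| = 23

A bounded diagonal operator on l^2 with diagonal entries d_n has spectrum equal to the closure of {d_n : n ≥ 1}: every d_n is an eigenvalue (with eigenvector e_n), so {d_n} ⊂ sigma(D); the spectrum is closed, so its closure is too; and for lambda not in the closure, (D - lambda I) has bounded inverse (the diagonal entries 1/(d_n - lambda) are bounded). For our sequence d_n = 23(-1)^n/n^2, n = 1, 2, 3, ...:
  - {d_n} = {23(-1)^n/n^2 : n ≥ 1}; the only limit point is 0
  - closure = {23(-1)^n/n^2 : n ≥ 1} ∪ {0}
For the norm: a diagonal operator has ||D|| = sup_n |d_n|. Here |d_n| = 23/n^2 is decreasing, so sup_n |d_n| = |d_1| = 23. So ||D|| = 23.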